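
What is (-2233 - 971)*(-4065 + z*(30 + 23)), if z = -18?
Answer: 16080876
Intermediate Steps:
(-2233 - 971)*(-4065 + z*(30 + 23)) = (-2233 - 971)*(-4065 - 18*(30 + 23)) = -3204*(-4065 - 18*53) = -3204*(-4065 - 954) = -3204*(-5019) = 16080876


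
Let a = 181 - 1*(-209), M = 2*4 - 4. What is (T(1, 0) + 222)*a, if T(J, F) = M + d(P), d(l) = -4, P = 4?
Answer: 86580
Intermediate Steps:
M = 4 (M = 8 - 4 = 4)
a = 390 (a = 181 + 209 = 390)
T(J, F) = 0 (T(J, F) = 4 - 4 = 0)
(T(1, 0) + 222)*a = (0 + 222)*390 = 222*390 = 86580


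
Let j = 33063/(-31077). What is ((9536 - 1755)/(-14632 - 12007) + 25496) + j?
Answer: 7035333720098/275953401 ≈ 25495.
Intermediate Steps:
j = -11021/10359 (j = 33063*(-1/31077) = -11021/10359 ≈ -1.0639)
((9536 - 1755)/(-14632 - 12007) + 25496) + j = ((9536 - 1755)/(-14632 - 12007) + 25496) - 11021/10359 = (7781/(-26639) + 25496) - 11021/10359 = (7781*(-1/26639) + 25496) - 11021/10359 = (-7781/26639 + 25496) - 11021/10359 = 679180163/26639 - 11021/10359 = 7035333720098/275953401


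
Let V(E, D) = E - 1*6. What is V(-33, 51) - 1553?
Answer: -1592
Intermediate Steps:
V(E, D) = -6 + E (V(E, D) = E - 6 = -6 + E)
V(-33, 51) - 1553 = (-6 - 33) - 1553 = -39 - 1553 = -1592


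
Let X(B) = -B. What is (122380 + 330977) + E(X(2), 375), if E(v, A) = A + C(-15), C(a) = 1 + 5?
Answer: 453738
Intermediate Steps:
C(a) = 6
E(v, A) = 6 + A (E(v, A) = A + 6 = 6 + A)
(122380 + 330977) + E(X(2), 375) = (122380 + 330977) + (6 + 375) = 453357 + 381 = 453738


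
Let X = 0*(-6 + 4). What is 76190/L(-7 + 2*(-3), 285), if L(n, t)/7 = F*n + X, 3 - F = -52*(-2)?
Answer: 76190/9191 ≈ 8.2896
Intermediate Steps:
X = 0 (X = 0*(-2) = 0)
F = -101 (F = 3 - (-52)*(-2) = 3 - 1*104 = 3 - 104 = -101)
L(n, t) = -707*n (L(n, t) = 7*(-101*n + 0) = 7*(-101*n) = -707*n)
76190/L(-7 + 2*(-3), 285) = 76190/((-707*(-7 + 2*(-3)))) = 76190/((-707*(-7 - 6))) = 76190/((-707*(-13))) = 76190/9191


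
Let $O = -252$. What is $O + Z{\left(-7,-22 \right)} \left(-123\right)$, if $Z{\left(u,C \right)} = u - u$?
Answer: $-252$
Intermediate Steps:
$Z{\left(u,C \right)} = 0$
$O + Z{\left(-7,-22 \right)} \left(-123\right) = -252 + 0 \left(-123\right) = -252 + 0 = -252$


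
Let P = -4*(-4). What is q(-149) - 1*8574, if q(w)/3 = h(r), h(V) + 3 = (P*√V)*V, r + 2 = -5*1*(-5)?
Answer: -8583 + 1104*√23 ≈ -3288.4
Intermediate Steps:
P = 16
r = 23 (r = -2 - 5*1*(-5) = -2 - 5*(-5) = -2 + 25 = 23)
h(V) = -3 + 16*V^(3/2) (h(V) = -3 + (16*√V)*V = -3 + 16*V^(3/2))
q(w) = -9 + 1104*√23 (q(w) = 3*(-3 + 16*23^(3/2)) = 3*(-3 + 16*(23*√23)) = 3*(-3 + 368*√23) = -9 + 1104*√23)
q(-149) - 1*8574 = (-9 + 1104*√23) - 1*8574 = (-9 + 1104*√23) - 8574 = -8583 + 1104*√23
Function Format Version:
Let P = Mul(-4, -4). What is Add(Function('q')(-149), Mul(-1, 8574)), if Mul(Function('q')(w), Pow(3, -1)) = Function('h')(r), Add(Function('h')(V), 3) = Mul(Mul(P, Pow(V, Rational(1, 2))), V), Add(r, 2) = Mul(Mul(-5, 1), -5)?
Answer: Add(-8583, Mul(1104, Pow(23, Rational(1, 2)))) ≈ -3288.4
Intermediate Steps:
P = 16
r = 23 (r = Add(-2, Mul(Mul(-5, 1), -5)) = Add(-2, Mul(-5, -5)) = Add(-2, 25) = 23)
Function('h')(V) = Add(-3, Mul(16, Pow(V, Rational(3, 2)))) (Function('h')(V) = Add(-3, Mul(Mul(16, Pow(V, Rational(1, 2))), V)) = Add(-3, Mul(16, Pow(V, Rational(3, 2)))))
Function('q')(w) = Add(-9, Mul(1104, Pow(23, Rational(1, 2)))) (Function('q')(w) = Mul(3, Add(-3, Mul(16, Pow(23, Rational(3, 2))))) = Mul(3, Add(-3, Mul(16, Mul(23, Pow(23, Rational(1, 2)))))) = Mul(3, Add(-3, Mul(368, Pow(23, Rational(1, 2))))) = Add(-9, Mul(1104, Pow(23, Rational(1, 2)))))
Add(Function('q')(-149), Mul(-1, 8574)) = Add(Add(-9, Mul(1104, Pow(23, Rational(1, 2)))), Mul(-1, 8574)) = Add(Add(-9, Mul(1104, Pow(23, Rational(1, 2)))), -8574) = Add(-8583, Mul(1104, Pow(23, Rational(1, 2))))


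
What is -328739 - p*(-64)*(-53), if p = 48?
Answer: -491555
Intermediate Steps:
-328739 - p*(-64)*(-53) = -328739 - 48*(-64)*(-53) = -328739 - (-3072)*(-53) = -328739 - 1*162816 = -328739 - 162816 = -491555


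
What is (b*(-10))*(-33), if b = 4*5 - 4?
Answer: 5280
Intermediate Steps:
b = 16 (b = 20 - 4 = 16)
(b*(-10))*(-33) = (16*(-10))*(-33) = -160*(-33) = 5280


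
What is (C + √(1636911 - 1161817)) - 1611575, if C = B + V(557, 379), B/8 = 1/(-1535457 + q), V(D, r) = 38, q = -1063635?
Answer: -1047133231103/649773 + √475094 ≈ -1.6108e+6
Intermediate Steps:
B = -2/649773 (B = 8/(-1535457 - 1063635) = 8/(-2599092) = 8*(-1/2599092) = -2/649773 ≈ -3.0780e-6)
C = 24691372/649773 (C = -2/649773 + 38 = 24691372/649773 ≈ 38.000)
(C + √(1636911 - 1161817)) - 1611575 = (24691372/649773 + √(1636911 - 1161817)) - 1611575 = (24691372/649773 + √475094) - 1611575 = -1047133231103/649773 + √475094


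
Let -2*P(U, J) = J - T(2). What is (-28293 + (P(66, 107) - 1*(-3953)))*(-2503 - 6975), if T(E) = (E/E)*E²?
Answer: 231182637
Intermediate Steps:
T(E) = E² (T(E) = 1*E² = E²)
P(U, J) = 2 - J/2 (P(U, J) = -(J - 1*2²)/2 = -(J - 1*4)/2 = -(J - 4)/2 = -(-4 + J)/2 = 2 - J/2)
(-28293 + (P(66, 107) - 1*(-3953)))*(-2503 - 6975) = (-28293 + ((2 - ½*107) - 1*(-3953)))*(-2503 - 6975) = (-28293 + ((2 - 107/2) + 3953))*(-9478) = (-28293 + (-103/2 + 3953))*(-9478) = (-28293 + 7803/2)*(-9478) = -48783/2*(-9478) = 231182637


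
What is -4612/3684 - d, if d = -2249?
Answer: 2070176/921 ≈ 2247.8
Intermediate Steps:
-4612/3684 - d = -4612/3684 - 1*(-2249) = -4612*1/3684 + 2249 = -1153/921 + 2249 = 2070176/921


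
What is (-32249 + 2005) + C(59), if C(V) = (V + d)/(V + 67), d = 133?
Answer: -635092/21 ≈ -30242.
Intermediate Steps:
C(V) = (133 + V)/(67 + V) (C(V) = (V + 133)/(V + 67) = (133 + V)/(67 + V))
(-32249 + 2005) + C(59) = (-32249 + 2005) + (133 + 59)/(67 + 59) = -30244 + 192/126 = -30244 + (1/126)*192 = -30244 + 32/21 = -635092/21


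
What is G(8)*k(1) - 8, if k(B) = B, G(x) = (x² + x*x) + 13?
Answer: 133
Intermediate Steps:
G(x) = 13 + 2*x² (G(x) = (x² + x²) + 13 = 2*x² + 13 = 13 + 2*x²)
G(8)*k(1) - 8 = (13 + 2*8²)*1 - 8 = (13 + 2*64)*1 - 8 = (13 + 128)*1 - 8 = 141*1 - 8 = 141 - 8 = 133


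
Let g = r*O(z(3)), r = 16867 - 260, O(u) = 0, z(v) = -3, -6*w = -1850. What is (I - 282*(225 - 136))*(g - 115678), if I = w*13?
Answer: 7318831382/3 ≈ 2.4396e+9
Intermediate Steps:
w = 925/3 (w = -⅙*(-1850) = 925/3 ≈ 308.33)
I = 12025/3 (I = (925/3)*13 = 12025/3 ≈ 4008.3)
r = 16607
g = 0 (g = 16607*0 = 0)
(I - 282*(225 - 136))*(g - 115678) = (12025/3 - 282*(225 - 136))*(0 - 115678) = (12025/3 - 282*89)*(-115678) = (12025/3 - 25098)*(-115678) = -63269/3*(-115678) = 7318831382/3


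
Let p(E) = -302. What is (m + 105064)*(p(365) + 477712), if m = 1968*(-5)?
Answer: 45460889840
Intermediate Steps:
m = -9840
(m + 105064)*(p(365) + 477712) = (-9840 + 105064)*(-302 + 477712) = 95224*477410 = 45460889840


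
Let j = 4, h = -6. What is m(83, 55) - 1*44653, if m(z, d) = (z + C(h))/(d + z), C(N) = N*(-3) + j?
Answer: -2054003/46 ≈ -44652.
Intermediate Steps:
C(N) = 4 - 3*N (C(N) = N*(-3) + 4 = -3*N + 4 = 4 - 3*N)
m(z, d) = (22 + z)/(d + z) (m(z, d) = (z + (4 - 3*(-6)))/(d + z) = (z + (4 + 18))/(d + z) = (z + 22)/(d + z) = (22 + z)/(d + z))
m(83, 55) - 1*44653 = (22 + 83)/(55 + 83) - 1*44653 = 105/138 - 44653 = (1/138)*105 - 44653 = 35/46 - 44653 = -2054003/46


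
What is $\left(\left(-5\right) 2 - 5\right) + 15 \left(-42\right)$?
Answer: $-645$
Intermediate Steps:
$\left(\left(-5\right) 2 - 5\right) + 15 \left(-42\right) = \left(-10 - 5\right) - 630 = -15 - 630 = -645$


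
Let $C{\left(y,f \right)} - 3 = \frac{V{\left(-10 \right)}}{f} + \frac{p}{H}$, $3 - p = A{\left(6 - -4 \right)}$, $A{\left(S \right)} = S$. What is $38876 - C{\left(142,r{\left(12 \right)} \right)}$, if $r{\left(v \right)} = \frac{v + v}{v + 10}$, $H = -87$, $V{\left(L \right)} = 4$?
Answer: $\frac{3381625}{87} \approx 38869.0$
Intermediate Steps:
$p = -7$ ($p = 3 - \left(6 - -4\right) = 3 - \left(6 + 4\right) = 3 - 10 = -7$)
$r{\left(v \right)} = \frac{2 v}{10 + v}$
$C{\left(y,f \right)} = \frac{268}{87} + \frac{4}{f}$ ($C{\left(y,f \right)} = 3 + \left(\frac{4}{f} - \frac{7}{-87}\right) = 3 + \left(\frac{4}{f} - - \frac{7}{87}\right) = 3 + \left(\frac{4}{f} + \frac{7}{87}\right) = 3 + \left(\frac{7}{87} + \frac{4}{f}\right) = \frac{268}{87} + \frac{4}{f}$)
$38876 - C{\left(142,r{\left(12 \right)} \right)} = 38876 - \left(\frac{268}{87} + \frac{4}{2 \cdot 12 \frac{1}{10 + 12}}\right) = 38876 - \left(\frac{268}{87} + \frac{4}{2 \cdot 12 \cdot \frac{1}{22}}\right) = 38876 - \left(\frac{268}{87} + \frac{4}{\frac{12}{11}}\right) = 38876 - \left(\frac{268}{87} + 4 \cdot \frac{11}{12}\right) = 38876 - \left(\frac{268}{87} + \frac{11}{3}\right) = 38876 - \frac{587}{87} = \frac{3381625}{87}$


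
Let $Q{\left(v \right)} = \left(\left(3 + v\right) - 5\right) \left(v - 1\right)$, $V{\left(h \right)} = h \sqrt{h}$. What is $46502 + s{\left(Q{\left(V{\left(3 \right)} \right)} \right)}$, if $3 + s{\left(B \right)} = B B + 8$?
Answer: $47591 - 522 \sqrt{3} \approx 46687.0$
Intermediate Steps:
$V{\left(h \right)} = h^{\frac{3}{2}}$
$Q{\left(v \right)} = \left(-1 + v\right) \left(-2 + v\right)$ ($Q{\left(v \right)} = \left(-2 + v\right) \left(-1 + v\right) = \left(-1 + v\right) \left(-2 + v\right)$)
$s{\left(B \right)} = 5 + B^{2}$ ($s{\left(B \right)} = -3 + \left(B B + 8\right) = -3 + \left(B^{2} + 8\right) = -3 + \left(8 + B^{2}\right) = 5 + B^{2}$)
$46502 + s{\left(Q{\left(V{\left(3 \right)} \right)} \right)} = 46502 + \left(5 + \left(2 + \left(3^{\frac{3}{2}}\right)^{2} - 3 \cdot 3^{\frac{3}{2}}\right)^{2}\right) = 46502 + \left(5 + \left(2 + \left(3 \sqrt{3}\right)^{2} - 3 \cdot 3 \sqrt{3}\right)^{2}\right) = 46502 + \left(5 + \left(2 + 27 - 9 \sqrt{3}\right)^{2}\right) = 46502 + \left(5 + \left(29 - 9 \sqrt{3}\right)^{2}\right) = 46507 + \left(29 - 9 \sqrt{3}\right)^{2}$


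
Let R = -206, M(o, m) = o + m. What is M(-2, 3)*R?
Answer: -206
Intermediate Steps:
M(o, m) = m + o
M(-2, 3)*R = (3 - 2)*(-206) = 1*(-206) = -206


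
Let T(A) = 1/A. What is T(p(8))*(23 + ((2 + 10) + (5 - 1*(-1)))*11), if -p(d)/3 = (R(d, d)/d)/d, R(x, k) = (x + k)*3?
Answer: -884/9 ≈ -98.222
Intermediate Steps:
R(x, k) = 3*k + 3*x (R(x, k) = (k + x)*3 = 3*k + 3*x)
p(d) = -18/d (p(d) = -3*(3*d + 3*d)/d/d = -3*(6*d)/d/d = -18/d)
T(p(8))*(23 + ((2 + 10) + (5 - 1*(-1)))*11) = (23 + ((2 + 10) + (5 - 1*(-1)))*11)/((-18/8)) = (23 + (12 + (5 + 1))*11)/((-18*⅛)) = (23 + (12 + 6)*11)/(-9/4) = -4*(23 + 18*11)/9 = -4*(23 + 198)/9 = -4/9*221 = -884/9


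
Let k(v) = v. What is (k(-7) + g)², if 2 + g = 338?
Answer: 108241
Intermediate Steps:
g = 336 (g = -2 + 338 = 336)
(k(-7) + g)² = (-7 + 336)² = 329² = 108241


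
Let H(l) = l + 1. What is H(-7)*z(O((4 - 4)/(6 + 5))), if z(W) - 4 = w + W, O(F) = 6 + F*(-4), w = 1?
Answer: -66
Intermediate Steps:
O(F) = 6 - 4*F
H(l) = 1 + l
z(W) = 5 + W (z(W) = 4 + (1 + W) = 5 + W)
H(-7)*z(O((4 - 4)/(6 + 5))) = (1 - 7)*(5 + (6 - 4*(4 - 4)/(6 + 5))) = -6*(5 + (6 - 0/11)) = -6*(5 + (6 - 4*0)) = -6*(5 + (6 + 0)) = -6*(5 + 6) = -6*11 = -66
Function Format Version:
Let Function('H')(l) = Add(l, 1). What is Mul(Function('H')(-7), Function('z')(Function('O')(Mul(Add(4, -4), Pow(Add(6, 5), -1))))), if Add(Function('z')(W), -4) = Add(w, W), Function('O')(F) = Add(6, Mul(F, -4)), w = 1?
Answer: -66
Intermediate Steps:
Function('O')(F) = Add(6, Mul(-4, F))
Function('H')(l) = Add(1, l)
Function('z')(W) = Add(5, W) (Function('z')(W) = Add(4, Add(1, W)) = Add(5, W))
Mul(Function('H')(-7), Function('z')(Function('O')(Mul(Add(4, -4), Pow(Add(6, 5), -1))))) = Mul(Add(1, -7), Add(5, Add(6, Mul(-4, Mul(Add(4, -4), Pow(Add(6, 5), -1)))))) = Mul(-6, Add(5, Add(6, Mul(-4, Mul(0, Pow(11, -1)))))) = Mul(-6, Add(5, Add(6, Mul(-4, Mul(0, Rational(1, 11)))))) = Mul(-6, Add(5, Add(6, Mul(-4, 0)))) = Mul(-6, Add(5, Add(6, 0))) = Mul(-6, Add(5, 6)) = Mul(-6, 11) = -66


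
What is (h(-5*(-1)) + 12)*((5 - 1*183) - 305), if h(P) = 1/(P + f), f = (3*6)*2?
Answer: -238119/41 ≈ -5807.8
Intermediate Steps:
f = 36 (f = 18*2 = 36)
h(P) = 1/(36 + P) (h(P) = 1/(P + 36) = 1/(36 + P))
(h(-5*(-1)) + 12)*((5 - 1*183) - 305) = (1/(36 - 5*(-1)) + 12)*((5 - 1*183) - 305) = (1/(36 + 5) + 12)*((5 - 183) - 305) = (1/41 + 12)*(-178 - 305) = (1/41 + 12)*(-483) = (493/41)*(-483) = -238119/41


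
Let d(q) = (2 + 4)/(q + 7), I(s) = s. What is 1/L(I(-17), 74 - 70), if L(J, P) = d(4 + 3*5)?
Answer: 13/3 ≈ 4.3333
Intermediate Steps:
d(q) = 6/(7 + q)
L(J, P) = 3/13 (L(J, P) = 6/(7 + (4 + 3*5)) = 6/(7 + (4 + 15)) = 6/(7 + 19) = 6/26 = 6*(1/26) = 3/13)
1/L(I(-17), 74 - 70) = 1/(3/13) = 13/3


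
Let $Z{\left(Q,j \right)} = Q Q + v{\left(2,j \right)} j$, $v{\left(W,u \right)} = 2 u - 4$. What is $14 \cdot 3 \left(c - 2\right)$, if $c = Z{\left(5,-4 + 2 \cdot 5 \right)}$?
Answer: $2982$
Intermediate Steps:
$v{\left(W,u \right)} = -4 + 2 u$
$Z{\left(Q,j \right)} = Q^{2} + j \left(-4 + 2 j\right)$ ($Z{\left(Q,j \right)} = Q Q + \left(-4 + 2 j\right) j = Q^{2} + j \left(-4 + 2 j\right)$)
$c = 73$ ($c = 5^{2} + 2 \left(-4 + 2 \cdot 5\right) \left(-2 + \left(-4 + 2 \cdot 5\right)\right) = 25 + 2 \left(-4 + 10\right) \left(-2 + \left(-4 + 10\right)\right) = 25 + 2 \cdot 6 \left(-2 + 6\right) = 25 + 2 \cdot 6 \cdot 4 = 25 + 48 = 73$)
$14 \cdot 3 \left(c - 2\right) = 14 \cdot 3 \left(73 - 2\right) = 14 \cdot 3 \cdot 71 = 14 \cdot 213 = 2982$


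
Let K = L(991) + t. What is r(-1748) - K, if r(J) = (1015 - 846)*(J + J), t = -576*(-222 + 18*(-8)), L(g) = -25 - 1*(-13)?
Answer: -801628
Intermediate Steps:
L(g) = -12 (L(g) = -25 + 13 = -12)
t = 210816 (t = -576*(-222 - 144) = -576*(-366) = 210816)
K = 210804 (K = -12 + 210816 = 210804)
r(J) = 338*J (r(J) = 169*(2*J) = 338*J)
r(-1748) - K = 338*(-1748) - 1*210804 = -590824 - 210804 = -801628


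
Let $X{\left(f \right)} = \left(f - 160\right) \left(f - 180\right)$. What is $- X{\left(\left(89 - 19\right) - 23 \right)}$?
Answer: $-15029$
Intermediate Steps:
$X{\left(f \right)} = \left(-180 + f\right) \left(-160 + f\right)$ ($X{\left(f \right)} = \left(-160 + f\right) \left(-180 + f\right) = \left(-180 + f\right) \left(-160 + f\right)$)
$- X{\left(\left(89 - 19\right) - 23 \right)} = - (28800 + \left(\left(89 - 19\right) - 23\right)^{2} - 340 \left(\left(89 - 19\right) - 23\right)) = - (28800 + \left(70 - 23\right)^{2} - 340 \left(70 - 23\right)) = - (28800 + 47^{2} - 15980) = - (28800 + 2209 - 15980) = \left(-1\right) 15029 = -15029$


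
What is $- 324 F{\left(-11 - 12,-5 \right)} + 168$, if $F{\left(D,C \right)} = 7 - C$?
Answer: $-3720$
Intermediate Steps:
$- 324 F{\left(-11 - 12,-5 \right)} + 168 = - 324 \left(7 - -5\right) + 168 = - 324 \left(7 + 5\right) + 168 = \left(-324\right) 12 + 168 = -3888 + 168 = -3720$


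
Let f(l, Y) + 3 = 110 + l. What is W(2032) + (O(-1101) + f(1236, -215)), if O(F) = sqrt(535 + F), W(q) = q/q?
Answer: 1344 + I*sqrt(566) ≈ 1344.0 + 23.791*I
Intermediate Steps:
f(l, Y) = 107 + l (f(l, Y) = -3 + (110 + l) = 107 + l)
W(q) = 1
W(2032) + (O(-1101) + f(1236, -215)) = 1 + (sqrt(535 - 1101) + (107 + 1236)) = 1 + (sqrt(-566) + 1343) = 1 + (I*sqrt(566) + 1343) = 1 + (1343 + I*sqrt(566)) = 1344 + I*sqrt(566)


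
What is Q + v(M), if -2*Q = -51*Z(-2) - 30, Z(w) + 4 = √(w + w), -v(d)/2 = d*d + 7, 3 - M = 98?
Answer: -18151 + 51*I ≈ -18151.0 + 51.0*I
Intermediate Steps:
M = -95 (M = 3 - 1*98 = 3 - 98 = -95)
v(d) = -14 - 2*d² (v(d) = -2*(d*d + 7) = -2*(d² + 7) = -2*(7 + d²) = -14 - 2*d²)
Z(w) = -4 + √2*√w (Z(w) = -4 + √(w + w) = -4 + √(2*w) = -4 + √2*√w)
Q = -87 + 51*I (Q = -(-51*(-4 + √2*√(-2)) - 30)/2 = -(-51*(-4 + √2*(I*√2)) - 30)/2 = -(-51*(-4 + 2*I) - 30)/2 = -((204 - 102*I) - 30)/2 = -(174 - 102*I)/2 = -87 + 51*I ≈ -87.0 + 51.0*I)
Q + v(M) = (-87 + 51*I) + (-14 - 2*(-95)²) = (-87 + 51*I) + (-14 - 2*9025) = (-87 + 51*I) + (-14 - 18050) = (-87 + 51*I) - 18064 = -18151 + 51*I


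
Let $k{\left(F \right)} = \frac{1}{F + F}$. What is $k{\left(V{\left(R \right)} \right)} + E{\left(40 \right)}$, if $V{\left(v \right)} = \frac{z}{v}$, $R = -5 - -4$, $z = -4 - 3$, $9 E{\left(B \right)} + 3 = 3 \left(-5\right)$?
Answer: $- \frac{27}{14} \approx -1.9286$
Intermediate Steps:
$E{\left(B \right)} = -2$ ($E{\left(B \right)} = - \frac{1}{3} + \frac{3 \left(-5\right)}{9} = - \frac{1}{3} + \frac{1}{9} \left(-15\right) = - \frac{1}{3} - \frac{5}{3} = -2$)
$z = -7$
$R = -1$ ($R = -5 + 4 = -1$)
$V{\left(v \right)} = - \frac{7}{v}$
$k{\left(F \right)} = \frac{1}{2 F}$
$k{\left(V{\left(R \right)} \right)} + E{\left(40 \right)} = \frac{1}{2 \left(- \frac{7}{-1}\right)} - 2 = \frac{1}{2 \left(\left(-7\right) \left(-1\right)\right)} - 2 = \frac{1}{2 \cdot 7} - 2 = \frac{1}{2} \cdot \frac{1}{7} - 2 = \frac{1}{14} - 2 = - \frac{27}{14}$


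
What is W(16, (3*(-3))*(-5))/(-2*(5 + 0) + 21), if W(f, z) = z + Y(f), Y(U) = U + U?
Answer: 7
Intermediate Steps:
Y(U) = 2*U
W(f, z) = z + 2*f
W(16, (3*(-3))*(-5))/(-2*(5 + 0) + 21) = ((3*(-3))*(-5) + 2*16)/(-2*(5 + 0) + 21) = (-9*(-5) + 32)/(-2*5 + 21) = (45 + 32)/(-10 + 21) = 77/11 = 77*(1/11) = 7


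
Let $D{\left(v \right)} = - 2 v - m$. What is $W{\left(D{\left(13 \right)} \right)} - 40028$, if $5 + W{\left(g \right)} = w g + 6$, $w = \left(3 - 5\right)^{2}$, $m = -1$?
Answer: $-40127$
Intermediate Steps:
$D{\left(v \right)} = 1 - 2 v$ ($D{\left(v \right)} = - 2 v - -1 = - 2 v + 1 = 1 - 2 v$)
$w = 4$ ($w = \left(-2\right)^{2} = 4$)
$W{\left(g \right)} = 1 + 4 g$ ($W{\left(g \right)} = -5 + \left(4 g + 6\right) = -5 + \left(6 + 4 g\right) = 1 + 4 g$)
$W{\left(D{\left(13 \right)} \right)} - 40028 = \left(1 + 4 \left(1 - 26\right)\right) - 40028 = \left(1 + 4 \left(-25\right)\right) - 40028 = \left(1 - 100\right) - 40028 = -99 - 40028 = -40127$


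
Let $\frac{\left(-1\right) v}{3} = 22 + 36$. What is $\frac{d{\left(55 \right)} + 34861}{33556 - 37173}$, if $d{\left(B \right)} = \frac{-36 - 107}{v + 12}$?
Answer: $- \frac{5647625}{585954} \approx -9.6383$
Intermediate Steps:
$v = -174$ ($v = - 3 \left(22 + 36\right) = \left(-3\right) 58 = -174$)
$d{\left(B \right)} = \frac{143}{162}$ ($d{\left(B \right)} = \frac{-36 - 107}{-174 + 12} = - \frac{143}{-162} = \left(-143\right) \left(- \frac{1}{162}\right) = \frac{143}{162}$)
$\frac{d{\left(55 \right)} + 34861}{33556 - 37173} = \frac{\frac{143}{162} + 34861}{33556 - 37173} = \frac{5647625}{162 \left(-3617\right)} = \frac{5647625}{162} \left(- \frac{1}{3617}\right) = - \frac{5647625}{585954}$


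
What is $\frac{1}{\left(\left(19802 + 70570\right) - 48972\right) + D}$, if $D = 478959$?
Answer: $\frac{1}{520359} \approx 1.9218 \cdot 10^{-6}$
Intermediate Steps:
$\frac{1}{\left(\left(19802 + 70570\right) - 48972\right) + D} = \frac{1}{\left(\left(19802 + 70570\right) - 48972\right) + 478959} = \frac{1}{\left(90372 - 48972\right) + 478959} = \frac{1}{41400 + 478959} = \frac{1}{520359}$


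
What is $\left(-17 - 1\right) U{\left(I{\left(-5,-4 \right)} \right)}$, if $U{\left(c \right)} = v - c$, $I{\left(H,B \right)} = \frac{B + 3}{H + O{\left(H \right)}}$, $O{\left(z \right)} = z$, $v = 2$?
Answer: $- \frac{171}{5} \approx -34.2$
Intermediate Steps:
$I{\left(H,B \right)} = \frac{3 + B}{2 H}$ ($I{\left(H,B \right)} = \frac{B + 3}{H + H} = \frac{3 + B}{2 H}$)
$U{\left(c \right)} = 2 - c$
$\left(-17 - 1\right) U{\left(I{\left(-5,-4 \right)} \right)} = \left(-17 - 1\right) \left(2 - \frac{3 - 4}{2 \left(-5\right)}\right) = - 18 \left(2 - \frac{1}{2} \left(- \frac{1}{5}\right) \left(-1\right)\right) = - 18 \left(2 - \frac{1}{10}\right) = \left(-18\right) \frac{19}{10} = - \frac{171}{5}$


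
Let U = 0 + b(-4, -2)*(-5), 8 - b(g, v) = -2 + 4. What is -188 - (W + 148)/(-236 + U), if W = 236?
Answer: -24812/133 ≈ -186.56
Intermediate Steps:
b(g, v) = 6 (b(g, v) = 8 - (-2 + 4) = 8 - 1*2 = 8 - 2 = 6)
U = -30 (U = 0 + 6*(-5) = 0 - 30 = -30)
-188 - (W + 148)/(-236 + U) = -188 - (236 + 148)/(-236 - 30) = -188 - 384/(-266) = -188 - 384*(-1)/266 = -188 - 1*(-192/133) = -188 + 192/133 = -24812/133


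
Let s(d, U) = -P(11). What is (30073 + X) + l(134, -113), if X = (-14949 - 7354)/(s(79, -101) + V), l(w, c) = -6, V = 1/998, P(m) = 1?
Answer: 52235193/997 ≈ 52392.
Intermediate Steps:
V = 1/998 ≈ 0.0010020
s(d, U) = -1 (s(d, U) = -1*1 = -1)
X = 22258394/997 (X = (-14949 - 7354)/(-1 + 1/998) = -22303/(-997/998) = -22303*(-998/997) = 22258394/997 ≈ 22325.)
(30073 + X) + l(134, -113) = (30073 + 22258394/997) - 6 = 52241175/997 - 6 = 52235193/997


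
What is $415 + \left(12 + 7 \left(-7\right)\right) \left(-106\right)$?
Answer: $4337$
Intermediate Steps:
$415 + \left(12 + 7 \left(-7\right)\right) \left(-106\right) = 415 + \left(12 - 49\right) \left(-106\right) = 415 - -3922 = 415 + 3922 = 4337$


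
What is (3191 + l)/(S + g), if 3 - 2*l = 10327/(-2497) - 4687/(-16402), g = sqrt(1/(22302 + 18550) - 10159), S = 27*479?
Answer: 2304089752478988663/9328941086580343481 - 52332084941*I*sqrt(4238552964471)/55973646519482060886 ≈ 0.24698 - 0.0019248*I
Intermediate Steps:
S = 12933
g = I*sqrt(4238552964471)/20426 (g = sqrt(1/40852 - 10159) = sqrt(-415015467/40852) = I*sqrt(4238552964471)/20426 ≈ 100.79*I)
l = 280547397/81911588 (l = 3/2 - (10327/(-2497) - 4687/(-16402))/2 = 3/2 - (10327*(-1/2497) - 4687*(-1/16402))/2 = 3/2 - (-10327/2497 + 4687/16402)/2 = 3/2 - 1/2*(-157680015/40955794) = 3/2 + 157680015/81911588 = 280547397/81911588 ≈ 3.4250)
(3191 + l)/(S + g) = (3191 + 280547397/81911588)/(12933 + I*sqrt(4238552964471)/20426) = 261660424705/(81911588*(12933 + I*sqrt(4238552964471)/20426))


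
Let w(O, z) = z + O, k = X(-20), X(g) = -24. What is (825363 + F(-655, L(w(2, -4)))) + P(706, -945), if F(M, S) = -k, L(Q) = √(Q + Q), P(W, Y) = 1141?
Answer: 826528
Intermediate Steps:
k = -24
w(O, z) = O + z
L(Q) = √2*√Q (L(Q) = √(2*Q) = √2*√Q)
F(M, S) = 24 (F(M, S) = -1*(-24) = 24)
(825363 + F(-655, L(w(2, -4)))) + P(706, -945) = (825363 + 24) + 1141 = 825387 + 1141 = 826528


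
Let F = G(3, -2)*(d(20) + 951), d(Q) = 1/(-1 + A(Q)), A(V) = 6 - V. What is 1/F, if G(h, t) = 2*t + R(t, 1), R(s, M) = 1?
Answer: -5/14264 ≈ -0.00035053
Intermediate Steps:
d(Q) = 1/(5 - Q) (d(Q) = 1/(-1 + (6 - Q)) = 1/(5 - Q))
G(h, t) = 1 + 2*t (G(h, t) = 2*t + 1 = 1 + 2*t)
F = -14264/5 (F = (1 + 2*(-2))*(-1/(-5 + 20) + 951) = (1 - 4)*(-1/15 + 951) = -3*(-1*1/15 + 951) = -3*(-1/15 + 951) = -3*14264/15 = -14264/5 ≈ -2852.8)
1/F = 1/(-14264/5) = -5/14264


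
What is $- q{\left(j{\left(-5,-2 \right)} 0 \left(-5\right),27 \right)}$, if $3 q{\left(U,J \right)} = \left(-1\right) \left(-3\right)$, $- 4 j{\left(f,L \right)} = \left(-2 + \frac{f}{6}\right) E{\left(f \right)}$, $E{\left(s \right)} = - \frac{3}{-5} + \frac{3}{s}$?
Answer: $-1$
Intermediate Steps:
$E{\left(s \right)} = \frac{3}{5} + \frac{3}{s}$ ($E{\left(s \right)} = \left(-3\right) \left(- \frac{1}{5}\right) + \frac{3}{s} = \frac{3}{5} + \frac{3}{s}$)
$j{\left(f,L \right)} = - \frac{\left(-2 + \frac{f}{6}\right) \left(\frac{3}{5} + \frac{3}{f}\right)}{4}$
$q{\left(U,J \right)} = 1$ ($q{\left(U,J \right)} = \frac{\left(-1\right) \left(-3\right)}{3} = \frac{1}{3} \cdot 3 = 1$)
$- q{\left(j{\left(-5,-2 \right)} 0 \left(-5\right),27 \right)} = \left(-1\right) 1 = -1$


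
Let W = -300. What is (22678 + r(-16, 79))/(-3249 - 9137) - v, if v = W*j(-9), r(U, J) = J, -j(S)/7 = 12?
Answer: -312149957/12386 ≈ -25202.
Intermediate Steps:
j(S) = -84 (j(S) = -7*12 = -84)
v = 25200 (v = -300*(-84) = 25200)
(22678 + r(-16, 79))/(-3249 - 9137) - v = (22678 + 79)/(-3249 - 9137) - 1*25200 = 22757/(-12386) - 25200 = 22757*(-1/12386) - 25200 = -22757/12386 - 25200 = -312149957/12386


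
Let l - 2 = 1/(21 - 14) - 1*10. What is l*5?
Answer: -275/7 ≈ -39.286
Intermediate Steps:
l = -55/7 (l = 2 + (1/(21 - 14) - 1*10) = 2 + (1/7 - 10) = 2 + (⅐ - 10) = 2 - 69/7 = -55/7 ≈ -7.8571)
l*5 = -55/7*5 = -275/7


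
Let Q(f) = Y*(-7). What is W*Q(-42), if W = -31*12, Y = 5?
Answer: 13020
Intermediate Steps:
W = -372
Q(f) = -35 (Q(f) = 5*(-7) = -35)
W*Q(-42) = -372*(-35) = 13020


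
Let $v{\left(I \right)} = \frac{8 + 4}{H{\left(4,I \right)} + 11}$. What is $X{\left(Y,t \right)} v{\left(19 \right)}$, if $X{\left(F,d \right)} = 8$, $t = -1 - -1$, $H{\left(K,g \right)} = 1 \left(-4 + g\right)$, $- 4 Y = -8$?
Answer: $\frac{48}{13} \approx 3.6923$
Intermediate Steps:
$Y = 2$ ($Y = \left(- \frac{1}{4}\right) \left(-8\right) = 2$)
$H{\left(K,g \right)} = -4 + g$
$t = 0$ ($t = -1 + 1 = 0$)
$v{\left(I \right)} = \frac{12}{7 + I}$ ($v{\left(I \right)} = \frac{8 + 4}{\left(-4 + I\right) + 11} = \frac{12}{7 + I}$)
$X{\left(Y,t \right)} v{\left(19 \right)} = 8 \frac{12}{7 + 19} = 8 \cdot \frac{12}{26} = 8 \cdot 12 \cdot \frac{1}{26} = 8 \cdot \frac{6}{13} = \frac{48}{13}$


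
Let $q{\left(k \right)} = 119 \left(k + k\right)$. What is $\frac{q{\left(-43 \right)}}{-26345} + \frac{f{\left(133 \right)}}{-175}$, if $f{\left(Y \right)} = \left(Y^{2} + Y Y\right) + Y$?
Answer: $- \frac{26678467}{131725} \approx -202.53$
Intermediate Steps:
$q{\left(k \right)} = 238 k$ ($q{\left(k \right)} = 119 \cdot 2 k = 238 k$)
$f{\left(Y \right)} = Y + 2 Y^{2}$ ($f{\left(Y \right)} = \left(Y^{2} + Y^{2}\right) + Y = 2 Y^{2} + Y = Y + 2 Y^{2}$)
$\frac{q{\left(-43 \right)}}{-26345} + \frac{f{\left(133 \right)}}{-175} = \frac{238 \left(-43\right)}{-26345} + \frac{133 \left(1 + 2 \cdot 133\right)}{-175} = \left(-10234\right) \left(- \frac{1}{26345}\right) + 133 \left(1 + 266\right) \left(- \frac{1}{175}\right) = \frac{10234}{26345} + 133 \cdot 267 \left(- \frac{1}{175}\right) = \frac{10234}{26345} + 35511 \left(- \frac{1}{175}\right) = \frac{10234}{26345} - \frac{5073}{25} = - \frac{26678467}{131725}$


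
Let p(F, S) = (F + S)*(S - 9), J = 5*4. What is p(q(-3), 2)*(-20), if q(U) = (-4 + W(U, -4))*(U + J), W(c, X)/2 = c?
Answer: -23520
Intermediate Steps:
W(c, X) = 2*c
J = 20
q(U) = (-4 + 2*U)*(20 + U) (q(U) = (-4 + 2*U)*(U + 20) = (-4 + 2*U)*(20 + U))
p(F, S) = (-9 + S)*(F + S) (p(F, S) = (F + S)*(-9 + S) = (-9 + S)*(F + S))
p(q(-3), 2)*(-20) = (2² - 9*(-80 + 2*(-3)² + 36*(-3)) - 9*2 + (-80 + 2*(-3)² + 36*(-3))*2)*(-20) = (4 - 9*(-80 + 2*9 - 108) - 18 + (-80 + 2*9 - 108)*2)*(-20) = (4 - 9*(-80 + 18 - 108) - 18 + (-80 + 18 - 108)*2)*(-20) = (4 - 9*(-170) - 18 - 170*2)*(-20) = (4 + 1530 - 18 - 340)*(-20) = 1176*(-20) = -23520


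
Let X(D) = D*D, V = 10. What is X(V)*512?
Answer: 51200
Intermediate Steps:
X(D) = D**2
X(V)*512 = 10**2*512 = 100*512 = 51200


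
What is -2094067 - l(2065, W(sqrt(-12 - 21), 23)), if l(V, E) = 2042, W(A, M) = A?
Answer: -2096109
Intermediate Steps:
-2094067 - l(2065, W(sqrt(-12 - 21), 23)) = -2094067 - 1*2042 = -2094067 - 2042 = -2096109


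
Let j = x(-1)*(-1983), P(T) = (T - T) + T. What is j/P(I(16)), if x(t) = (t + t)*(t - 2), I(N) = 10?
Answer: -5949/5 ≈ -1189.8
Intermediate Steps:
x(t) = 2*t*(-2 + t) (x(t) = (2*t)*(-2 + t) = 2*t*(-2 + t))
P(T) = T (P(T) = 0 + T = T)
j = -11898 (j = (2*(-1)*(-2 - 1))*(-1983) = (2*(-1)*(-3))*(-1983) = 6*(-1983) = -11898)
j/P(I(16)) = -11898/10 = -11898*⅒ = -5949/5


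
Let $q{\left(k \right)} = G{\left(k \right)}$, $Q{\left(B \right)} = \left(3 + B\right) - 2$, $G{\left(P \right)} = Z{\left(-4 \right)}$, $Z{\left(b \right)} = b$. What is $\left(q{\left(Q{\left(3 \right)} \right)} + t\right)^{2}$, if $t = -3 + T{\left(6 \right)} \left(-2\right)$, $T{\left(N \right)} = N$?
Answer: $361$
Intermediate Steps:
$G{\left(P \right)} = -4$
$Q{\left(B \right)} = 1 + B$
$q{\left(k \right)} = -4$
$t = -15$ ($t = -3 + 6 \left(-2\right) = -3 - 12 = -15$)
$\left(q{\left(Q{\left(3 \right)} \right)} + t\right)^{2} = \left(-4 - 15\right)^{2} = \left(-19\right)^{2} = 361$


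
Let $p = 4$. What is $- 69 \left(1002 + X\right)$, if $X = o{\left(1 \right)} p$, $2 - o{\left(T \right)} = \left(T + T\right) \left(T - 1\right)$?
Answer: $-69690$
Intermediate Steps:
$o{\left(T \right)} = 2 - 2 T \left(-1 + T\right)$ ($o{\left(T \right)} = 2 - \left(T + T\right) \left(T - 1\right) = 2 - 2 T \left(-1 + T\right)$)
$X = 8$ ($X = \left(2 - 2 \cdot 1^{2} + 2 \cdot 1\right) 4 = \left(2 - 2 + 2\right) 4 = 2 \cdot 4 = 8$)
$- 69 \left(1002 + X\right) = - 69 \left(1002 + 8\right) = \left(-69\right) 1010 = -69690$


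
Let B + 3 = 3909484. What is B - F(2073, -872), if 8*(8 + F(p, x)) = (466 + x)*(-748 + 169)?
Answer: 15520419/4 ≈ 3.8801e+6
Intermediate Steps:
B = 3909481 (B = -3 + 3909484 = 3909481)
F(p, x) = -134939/4 - 579*x/8 (F(p, x) = -8 + ((466 + x)*(-748 + 169))/8 = -8 + ((466 + x)*(-579))/8 = -8 + (-269814 - 579*x)/8 = -8 + (-134907/4 - 579*x/8) = -134939/4 - 579*x/8)
B - F(2073, -872) = 3909481 - (-134939/4 - 579/8*(-872)) = 3909481 - (-134939/4 + 63111) = 3909481 - 1*117505/4 = 3909481 - 117505/4 = 15520419/4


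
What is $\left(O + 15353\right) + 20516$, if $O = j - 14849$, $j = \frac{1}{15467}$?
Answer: $\frac{325116341}{15467} \approx 21020.0$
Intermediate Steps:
$j = \frac{1}{15467} \approx 6.4654 \cdot 10^{-5}$
$O = - \frac{229669482}{15467}$ ($O = \frac{1}{15467} - 14849 = - \frac{229669482}{15467} \approx -14849.0$)
$\left(O + 15353\right) + 20516 = \left(- \frac{229669482}{15467} + 15353\right) + 20516 = \frac{7795369}{15467} + 20516 = \frac{325116341}{15467}$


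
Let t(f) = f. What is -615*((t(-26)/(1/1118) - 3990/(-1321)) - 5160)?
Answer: 27804886770/1321 ≈ 2.1048e+7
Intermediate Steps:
-615*((t(-26)/(1/1118) - 3990/(-1321)) - 5160) = -615*((-26/(1/1118) - 3990/(-1321)) - 5160) = -615*((-26/1/1118 - 3990*(-1/1321)) - 5160) = -615*((-26*1118 + 3990/1321) - 5160) = -615*((-29068 + 3990/1321) - 5160) = -615*(-38394838/1321 - 5160) = -615*(-45211198/1321) = 27804886770/1321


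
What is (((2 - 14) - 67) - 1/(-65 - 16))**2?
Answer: 40934404/6561 ≈ 6239.0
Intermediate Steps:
(((2 - 14) - 67) - 1/(-65 - 16))**2 = ((-12 - 67) - 1/(-81))**2 = (-79 - 1*(-1/81))**2 = (-79 + 1/81)**2 = (-6398/81)**2 = 40934404/6561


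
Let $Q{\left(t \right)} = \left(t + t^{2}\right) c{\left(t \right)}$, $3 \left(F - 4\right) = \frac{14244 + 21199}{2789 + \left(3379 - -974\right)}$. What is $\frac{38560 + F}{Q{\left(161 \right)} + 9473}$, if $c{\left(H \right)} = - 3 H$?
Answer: $- \frac{826307707}{269713337658} \approx -0.0030637$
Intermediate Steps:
$F = \frac{121147}{21426}$ ($F = 4 + \frac{\left(14244 + 21199\right) \frac{1}{2789 + \left(3379 - -974\right)}}{3} = 4 + \frac{35443 \frac{1}{2789 + \left(3379 + 974\right)}}{3} = 4 + \frac{35443 \frac{1}{2789 + 4353}}{3} = 4 + \frac{35443 \cdot \frac{1}{7142}}{3} = 4 + \frac{1}{3} \cdot \frac{35443}{7142} = 4 + \frac{35443}{21426} = \frac{121147}{21426} \approx 5.6542$)
$Q{\left(t \right)} = - 3 t \left(t + t^{2}\right)$ ($Q{\left(t \right)} = \left(t + t^{2}\right) \left(- 3 t\right) = - 3 t \left(t + t^{2}\right)$)
$\frac{38560 + F}{Q{\left(161 \right)} + 9473} = \frac{38560 + \frac{121147}{21426}}{3 \cdot 161^{2} \left(-1 - 161\right) + 9473} = \frac{826307707}{21426 \left(3 \cdot 25921 \left(-1 - 161\right) + 9473\right)} = \frac{826307707}{21426 \left(3 \cdot 25921 \left(-162\right) + 9473\right)} = \frac{826307707}{21426 \left(-12597606 + 9473\right)} = \frac{826307707}{21426 \left(-12588133\right)} = \frac{826307707}{21426} \left(- \frac{1}{12588133}\right) = - \frac{826307707}{269713337658}$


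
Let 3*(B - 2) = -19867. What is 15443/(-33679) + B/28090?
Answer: -1970280229/2838129330 ≈ -0.69422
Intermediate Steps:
B = -19861/3 (B = 2 + (⅓)*(-19867) = 2 - 19867/3 = -19861/3 ≈ -6620.3)
15443/(-33679) + B/28090 = 15443/(-33679) - 19861/3/28090 = 15443*(-1/33679) - 19861/3*1/28090 = -15443/33679 - 19861/84270 = -1970280229/2838129330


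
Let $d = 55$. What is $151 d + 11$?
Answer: $8316$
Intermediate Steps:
$151 d + 11 = 151 \cdot 55 + 11 = 8305 + 11 = 8316$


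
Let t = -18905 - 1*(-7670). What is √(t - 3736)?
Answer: I*√14971 ≈ 122.36*I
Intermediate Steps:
t = -11235 (t = -18905 + 7670 = -11235)
√(t - 3736) = √(-11235 - 3736) = √(-14971) = I*√14971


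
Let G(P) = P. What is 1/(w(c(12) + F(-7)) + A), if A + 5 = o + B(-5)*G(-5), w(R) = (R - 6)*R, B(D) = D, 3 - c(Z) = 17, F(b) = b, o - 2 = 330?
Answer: 1/919 ≈ 0.0010881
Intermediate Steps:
o = 332 (o = 2 + 330 = 332)
c(Z) = -14 (c(Z) = 3 - 1*17 = 3 - 17 = -14)
w(R) = R*(-6 + R) (w(R) = (-6 + R)*R = R*(-6 + R))
A = 352 (A = -5 + (332 - 5*(-5)) = -5 + (332 + 25) = -5 + 357 = 352)
1/(w(c(12) + F(-7)) + A) = 1/((-14 - 7)*(-6 + (-14 - 7)) + 352) = 1/(-21*(-6 - 21) + 352) = 1/(-21*(-27) + 352) = 1/(567 + 352) = 1/919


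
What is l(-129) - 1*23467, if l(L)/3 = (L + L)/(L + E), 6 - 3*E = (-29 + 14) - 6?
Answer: -469211/20 ≈ -23461.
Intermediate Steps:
E = 9 (E = 2 - ((-29 + 14) - 6)/3 = 2 - (-15 - 6)/3 = 2 - ⅓*(-21) = 2 + 7 = 9)
l(L) = 6*L/(9 + L) (l(L) = 3*((L + L)/(L + 9)) = 3*((2*L)/(9 + L)) = 3*(2*L/(9 + L)) = 6*L/(9 + L))
l(-129) - 1*23467 = 6*(-129)/(9 - 129) - 1*23467 = 6*(-129)/(-120) - 23467 = 6*(-129)*(-1/120) - 23467 = 129/20 - 23467 = -469211/20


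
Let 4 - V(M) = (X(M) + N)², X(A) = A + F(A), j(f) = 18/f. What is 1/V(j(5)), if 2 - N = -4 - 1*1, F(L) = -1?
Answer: -25/2204 ≈ -0.011343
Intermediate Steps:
N = 7 (N = 2 - (-4 - 1*1) = 2 - (-4 - 1) = 2 - 1*(-5) = 2 + 5 = 7)
X(A) = -1 + A (X(A) = A - 1 = -1 + A)
V(M) = 4 - (6 + M)² (V(M) = 4 - ((-1 + M) + 7)² = 4 - (6 + M)²)
1/V(j(5)) = 1/(4 - (6 + 18/5)²) = 1/(4 - (48/5)²) = 1/(4 - 1*2304/25) = 1/(4 - 2304/25) = 1/(-2204/25) = -25/2204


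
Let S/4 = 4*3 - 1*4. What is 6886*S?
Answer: 220352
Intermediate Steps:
S = 32 (S = 4*(4*3 - 1*4) = 4*(12 - 4) = 4*8 = 32)
6886*S = 6886*32 = 220352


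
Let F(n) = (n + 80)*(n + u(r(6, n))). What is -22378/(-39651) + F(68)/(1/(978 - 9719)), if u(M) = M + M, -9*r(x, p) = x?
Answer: -3419681968822/39651 ≈ -8.6244e+7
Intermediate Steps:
r(x, p) = -x/9
u(M) = 2*M
F(n) = (80 + n)*(-4/3 + n) (F(n) = (n + 80)*(n + 2*(-⅑*6)) = (80 + n)*(n + 2*(-⅔)) = (80 + n)*(n - 4/3) = (80 + n)*(-4/3 + n))
-22378/(-39651) + F(68)/(1/(978 - 9719)) = -22378/(-39651) + (-320/3 + 68² + (236/3)*68)/(1/(978 - 9719)) = -22378*(-1/39651) + (-320/3 + 4624 + 16048/3)/(1/(-8741)) = 22378/39651 + 29600/(3*(-1/8741)) = 22378/39651 + (29600/3)*(-8741) = 22378/39651 - 258733600/3 = -3419681968822/39651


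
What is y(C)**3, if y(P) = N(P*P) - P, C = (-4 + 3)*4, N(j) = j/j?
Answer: 125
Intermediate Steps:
N(j) = 1
C = -4 (C = -1*4 = -4)
y(P) = 1 - P
y(C)**3 = (1 - 1*(-4))**3 = (1 + 4)**3 = 5**3 = 125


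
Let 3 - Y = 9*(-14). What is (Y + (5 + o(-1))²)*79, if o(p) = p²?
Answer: 13035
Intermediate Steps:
Y = 129 (Y = 3 - 9*(-14) = 3 - 1*(-126) = 3 + 126 = 129)
(Y + (5 + o(-1))²)*79 = (129 + (5 + (-1)²)²)*79 = (129 + (5 + 1)²)*79 = (129 + 6²)*79 = (129 + 36)*79 = 165*79 = 13035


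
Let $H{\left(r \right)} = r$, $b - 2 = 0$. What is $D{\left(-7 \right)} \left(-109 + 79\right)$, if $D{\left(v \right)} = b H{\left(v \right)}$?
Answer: $420$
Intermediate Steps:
$b = 2$ ($b = 2 + 0 = 2$)
$D{\left(v \right)} = 2 v$
$D{\left(-7 \right)} \left(-109 + 79\right) = 2 \left(-7\right) \left(-109 + 79\right) = \left(-14\right) \left(-30\right) = 420$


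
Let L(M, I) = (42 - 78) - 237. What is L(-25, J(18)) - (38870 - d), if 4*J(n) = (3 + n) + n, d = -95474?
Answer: -134617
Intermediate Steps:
J(n) = ¾ + n/2 (J(n) = ((3 + n) + n)/4 = (3 + 2*n)/4 = ¾ + n/2)
L(M, I) = -273 (L(M, I) = -36 - 237 = -273)
L(-25, J(18)) - (38870 - d) = -273 - (38870 - 1*(-95474)) = -273 - (38870 + 95474) = -273 - 1*134344 = -273 - 134344 = -134617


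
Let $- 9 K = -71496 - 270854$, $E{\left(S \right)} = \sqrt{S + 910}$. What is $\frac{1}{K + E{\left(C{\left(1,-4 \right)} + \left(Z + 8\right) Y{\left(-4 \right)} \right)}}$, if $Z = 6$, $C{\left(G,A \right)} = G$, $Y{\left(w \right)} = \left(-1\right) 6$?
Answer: $\frac{3081150}{117203455513} - \frac{81 \sqrt{827}}{117203455513} \approx 2.6269 \cdot 10^{-5}$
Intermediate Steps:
$Y{\left(w \right)} = -6$
$E{\left(S \right)} = \sqrt{910 + S}$
$K = \frac{342350}{9}$ ($K = - \frac{-71496 - 270854}{9} = \left(- \frac{1}{9}\right) \left(-342350\right) = \frac{342350}{9} \approx 38039.0$)
$\frac{1}{K + E{\left(C{\left(1,-4 \right)} + \left(Z + 8\right) Y{\left(-4 \right)} \right)}} = \frac{1}{\frac{342350}{9} + \sqrt{910 + \left(1 + \left(6 + 8\right) \left(-6\right)\right)}} = \frac{1}{\frac{342350}{9} + \sqrt{910 + \left(1 + 14 \left(-6\right)\right)}} = \frac{1}{\frac{342350}{9} + \sqrt{910 + \left(1 - 84\right)}} = \frac{1}{\frac{342350}{9} + \sqrt{910 - 83}} = \frac{1}{\frac{342350}{9} + \sqrt{827}}$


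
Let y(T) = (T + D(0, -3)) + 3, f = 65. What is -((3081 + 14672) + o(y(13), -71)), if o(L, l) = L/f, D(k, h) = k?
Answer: -1153961/65 ≈ -17753.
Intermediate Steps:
y(T) = 3 + T (y(T) = (T + 0) + 3 = T + 3 = 3 + T)
o(L, l) = L/65
-((3081 + 14672) + o(y(13), -71)) = -((3081 + 14672) + (3 + 13)/65) = -(17753 + (1/65)*16) = -(17753 + 16/65) = -1*1153961/65 = -1153961/65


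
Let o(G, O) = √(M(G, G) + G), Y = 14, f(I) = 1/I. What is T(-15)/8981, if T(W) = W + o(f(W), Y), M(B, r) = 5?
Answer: -15/8981 + √1110/134715 ≈ -0.0014229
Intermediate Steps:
o(G, O) = √(5 + G)
T(W) = W + √(5 + 1/W)
T(-15)/8981 = (-15 + √(5 + 1/(-15)))/8981 = (-15 + √(5 - 1/15))*(1/8981) = (-15 + √(74/15))*(1/8981) = (-15 + √1110/15)*(1/8981) = -15/8981 + √1110/134715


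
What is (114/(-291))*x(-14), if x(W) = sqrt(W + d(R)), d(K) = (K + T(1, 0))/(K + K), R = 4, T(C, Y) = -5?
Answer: -19*I*sqrt(226)/194 ≈ -1.4723*I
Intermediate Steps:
d(K) = (-5 + K)/(2*K) (d(K) = (K - 5)/(K + K) = (-5 + K)/((2*K)) = (-5 + K)*(1/(2*K)) = (-5 + K)/(2*K))
x(W) = sqrt(-1/8 + W) (x(W) = sqrt(W + (1/2)*(-5 + 4)/4) = sqrt(W + (1/2)*(1/4)*(-1)) = sqrt(W - 1/8) = sqrt(-1/8 + W))
(114/(-291))*x(-14) = (114/(-291))*(sqrt(-2 + 16*(-14))/4) = (114*(-1/291))*(sqrt(-2 - 224)/4) = -19*sqrt(-226)/194 = -19*I*sqrt(226)/194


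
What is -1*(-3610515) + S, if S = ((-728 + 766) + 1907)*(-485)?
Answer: 2667190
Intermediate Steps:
S = -943325 (S = (38 + 1907)*(-485) = 1945*(-485) = -943325)
-1*(-3610515) + S = -1*(-3610515) - 943325 = 3610515 - 943325 = 2667190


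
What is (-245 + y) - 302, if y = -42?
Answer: -589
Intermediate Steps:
(-245 + y) - 302 = (-245 - 42) - 302 = -287 - 302 = -589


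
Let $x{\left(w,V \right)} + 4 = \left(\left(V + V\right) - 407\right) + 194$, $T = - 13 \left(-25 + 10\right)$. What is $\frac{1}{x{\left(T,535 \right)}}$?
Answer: $\frac{1}{853} \approx 0.0011723$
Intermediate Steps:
$T = 195$ ($T = \left(-13\right) \left(-15\right) = 195$)
$x{\left(w,V \right)} = -217 + 2 V$ ($x{\left(w,V \right)} = -4 + \left(\left(\left(V + V\right) - 407\right) + 194\right) = -4 + \left(\left(2 V - 407\right) + 194\right) = -4 + \left(\left(-407 + 2 V\right) + 194\right) = -4 + \left(-213 + 2 V\right) = -217 + 2 V$)
$\frac{1}{x{\left(T,535 \right)}} = \frac{1}{-217 + 2 \cdot 535} = \frac{1}{-217 + 1070} = \frac{1}{853}$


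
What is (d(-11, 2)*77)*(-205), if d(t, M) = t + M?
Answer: 142065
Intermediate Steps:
d(t, M) = M + t
(d(-11, 2)*77)*(-205) = ((2 - 11)*77)*(-205) = -9*77*(-205) = -693*(-205) = 142065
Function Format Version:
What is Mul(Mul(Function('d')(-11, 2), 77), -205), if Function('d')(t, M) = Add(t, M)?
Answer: 142065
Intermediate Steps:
Function('d')(t, M) = Add(M, t)
Mul(Mul(Function('d')(-11, 2), 77), -205) = Mul(Mul(Add(2, -11), 77), -205) = Mul(Mul(-9, 77), -205) = Mul(-693, -205) = 142065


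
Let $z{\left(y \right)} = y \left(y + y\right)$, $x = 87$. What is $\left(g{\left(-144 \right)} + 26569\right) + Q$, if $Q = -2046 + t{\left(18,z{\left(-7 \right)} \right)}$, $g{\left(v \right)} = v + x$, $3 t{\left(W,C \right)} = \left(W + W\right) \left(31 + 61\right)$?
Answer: $25570$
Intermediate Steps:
$z{\left(y \right)} = 2 y^{2}$ ($z{\left(y \right)} = y 2 y = 2 y^{2}$)
$t{\left(W,C \right)} = \frac{184 W}{3}$ ($t{\left(W,C \right)} = \frac{\left(W + W\right) \left(31 + 61\right)}{3} = \frac{2 W 92}{3} = \frac{184 W}{3}$)
$g{\left(v \right)} = 87 + v$ ($g{\left(v \right)} = v + 87 = 87 + v$)
$Q = -942$ ($Q = -2046 + \frac{184}{3} \cdot 18 = -2046 + 1104 = -942$)
$\left(g{\left(-144 \right)} + 26569\right) + Q = \left(\left(87 - 144\right) + 26569\right) - 942 = \left(-57 + 26569\right) - 942 = 26512 - 942 = 25570$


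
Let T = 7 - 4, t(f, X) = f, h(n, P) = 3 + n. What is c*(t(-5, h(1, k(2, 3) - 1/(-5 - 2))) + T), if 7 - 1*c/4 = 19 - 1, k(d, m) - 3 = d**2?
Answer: 88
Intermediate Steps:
k(d, m) = 3 + d**2
c = -44 (c = 28 - 4*(19 - 1) = 28 - 4*18 = 28 - 72 = -44)
T = 3
c*(t(-5, h(1, k(2, 3) - 1/(-5 - 2))) + T) = -44*(-5 + 3) = -44*(-2) = 88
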